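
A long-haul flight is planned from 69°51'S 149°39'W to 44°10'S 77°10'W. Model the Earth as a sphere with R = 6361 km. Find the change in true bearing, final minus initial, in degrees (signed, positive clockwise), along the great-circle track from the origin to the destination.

-64.5°

At departure: θ₁ = atan2(sin Δλ cos φ₂, cos φ₁ sin φ₂ − sin φ₁ cos φ₂ cos Δλ) = 93.12°
At arrival: θ₂ = atan2(sin Δλ cos φ₁, −cos φ₂ sin φ₁ + sin φ₂ cos φ₁ cos Δλ) = 28.65°
Δθ = θ₂ − θ₁ = -64.5°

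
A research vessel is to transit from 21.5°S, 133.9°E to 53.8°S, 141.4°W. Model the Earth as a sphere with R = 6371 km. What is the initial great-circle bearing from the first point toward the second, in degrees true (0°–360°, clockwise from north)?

N = sin Δλ·cos φ₂ = +0.5881;  D = cos φ₁ sin φ₂ − sin φ₁ cos φ₂ cos Δλ = -0.7308
initial course = atan2(N, D) = 141.18°

141.2°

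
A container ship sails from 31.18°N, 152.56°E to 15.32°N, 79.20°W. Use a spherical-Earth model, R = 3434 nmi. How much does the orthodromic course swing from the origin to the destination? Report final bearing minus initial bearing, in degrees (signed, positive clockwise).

+78.8°

At departure: θ₁ = atan2(sin Δλ cos φ₂, cos φ₁ sin φ₂ − sin φ₁ cos φ₂ cos Δλ) = 54.76°
At arrival: θ₂ = atan2(sin Δλ cos φ₁, −cos φ₂ sin φ₁ + sin φ₂ cos φ₁ cos Δλ) = 133.57°
Δθ = θ₂ − θ₁ = +78.8°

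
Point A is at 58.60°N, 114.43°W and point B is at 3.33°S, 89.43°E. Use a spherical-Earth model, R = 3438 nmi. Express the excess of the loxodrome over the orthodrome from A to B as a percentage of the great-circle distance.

Great circle: σ = 2.1238 rad → d_gc = Rσ = 7301.7 nmi
Rhumb: Δφ = -1.0809, Δλ = -2.7252, Δψ = -1.3272, q = Δφ/Δψ = 0.8144 → d_rh = R√(Δφ²+q²Δλ²) = 8486.8 nmi
Excess = (8486.8 − 7301.7) / 7301.7 = 1185.1 / 7301.7 = 16.23% ≈ 16.2%

16.2%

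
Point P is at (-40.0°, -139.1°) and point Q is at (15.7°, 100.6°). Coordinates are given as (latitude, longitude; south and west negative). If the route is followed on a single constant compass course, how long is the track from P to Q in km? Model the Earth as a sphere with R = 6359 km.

Δψ = ln[tan(π/4+φ₂/2)/tan(π/4+φ₁/2)] = +1.0404;  Δφ = +0.9721 rad,  Δλ = -2.0996 rad
q = Δφ/Δψ = 0.9344
d = R·√(Δφ² + q²Δλ²) = 6359·2.18951 = 13923 km

13923 km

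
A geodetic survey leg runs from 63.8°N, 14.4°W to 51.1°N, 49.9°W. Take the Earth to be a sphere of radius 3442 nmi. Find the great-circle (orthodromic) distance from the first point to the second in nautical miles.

1351 nmi

Haversine: a = sin²(Δφ/2)+cos φ₁ cos φ₂ sin²(Δλ/2) = 0.03800;  σ = 2·atan2(√a,√(1−a))
σ = 22.482° → d = Rσ = 3442·0.39239 = 1351 nmi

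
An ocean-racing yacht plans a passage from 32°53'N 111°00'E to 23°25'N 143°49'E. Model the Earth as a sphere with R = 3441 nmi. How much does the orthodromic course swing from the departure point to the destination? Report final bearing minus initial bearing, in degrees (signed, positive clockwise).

At departure: θ₁ = atan2(sin Δλ cos φ₂, cos φ₁ sin φ₂ − sin φ₁ cos φ₂ cos Δλ) = 99.70°
At arrival: θ₂ = atan2(sin Δλ cos φ₁, −cos φ₂ sin φ₁ + sin φ₂ cos φ₁ cos Δλ) = 115.57°
Δθ = θ₂ − θ₁ = +15.9°

+15.9°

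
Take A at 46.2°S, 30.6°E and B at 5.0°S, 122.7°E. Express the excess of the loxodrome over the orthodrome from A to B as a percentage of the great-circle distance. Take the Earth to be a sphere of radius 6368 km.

2.8%

Great circle: σ = 1.5331 rad → d_gc = Rσ = 9763.1 km
Rhumb: Δφ = +0.7191, Δλ = +1.6074, Δψ = +0.8239, q = Δφ/Δψ = 0.8727 → d_rh = R√(Δφ²+q²Δλ²) = 10038.7 km
Excess = (10038.7 − 9763.1) / 9763.1 = 275.6 / 9763.1 = 2.82% ≈ 2.8%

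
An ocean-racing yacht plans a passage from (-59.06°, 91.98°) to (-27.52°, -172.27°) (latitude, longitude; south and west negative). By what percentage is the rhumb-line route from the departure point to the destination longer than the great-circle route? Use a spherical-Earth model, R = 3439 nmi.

Great circle: σ = 1.2126 rad → d_gc = Rσ = 4170.0 nmi
Rhumb: Δφ = +0.5505, Δλ = +1.6712, Δψ = +0.7847, q = Δφ/Δψ = 0.7015 → d_rh = R√(Δφ²+q²Δλ²) = 4454.1 nmi
Excess = (4454.1 − 4170.0) / 4170.0 = 284.1 / 4170.0 = 6.81% ≈ 6.8%

6.8%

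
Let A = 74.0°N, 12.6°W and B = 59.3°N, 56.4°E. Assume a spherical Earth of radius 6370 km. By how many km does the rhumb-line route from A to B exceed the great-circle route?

Great circle: cos σ = sin φ₁ sin φ₂ + cos φ₁ cos φ₂ cos Δλ,  σ = 0.5013 rad → d_gc = 3193.073 km
Rhumb line: Δψ = -0.6695, q = Δφ/Δψ = 0.3832, d_rh = R√(Δφ²+q²Δλ²) = 3363.571 km
Excess = 3363.571 − 3193.073 = 170.498 ≈ 170 km

170 km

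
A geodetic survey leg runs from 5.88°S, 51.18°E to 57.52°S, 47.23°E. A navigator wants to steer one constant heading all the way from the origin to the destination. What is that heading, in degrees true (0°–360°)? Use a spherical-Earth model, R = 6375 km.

Meridional parts: M(φ₁)=-0.1028, M(φ₂)=-1.2335 → ΔM = -1.1307;  Δλ = -0.0689 rad
tan C = Δλ / ΔM = +0.0610 → C = 183.49°

183.5°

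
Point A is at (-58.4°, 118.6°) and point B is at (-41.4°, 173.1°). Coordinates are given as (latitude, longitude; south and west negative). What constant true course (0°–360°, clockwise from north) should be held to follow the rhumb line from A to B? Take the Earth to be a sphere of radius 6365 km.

63.8°

Δψ = ln[tan(π/4+φ₂/2)/tan(π/4+φ₁/2)] = +0.4673
Δλ = +0.9512 rad (taken the short way round)
course = atan2(Δλ, Δψ) = 63.84°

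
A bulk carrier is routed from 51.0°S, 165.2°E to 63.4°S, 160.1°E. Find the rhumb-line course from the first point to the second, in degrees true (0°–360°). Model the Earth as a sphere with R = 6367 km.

Meridional parts: M(φ₁)=-1.0381, M(φ₂)=-1.4423 → ΔM = -0.4041;  Δλ = -0.0890 rad
tan C = Δλ / ΔM = +0.2202 → C = 192.42°

192.4°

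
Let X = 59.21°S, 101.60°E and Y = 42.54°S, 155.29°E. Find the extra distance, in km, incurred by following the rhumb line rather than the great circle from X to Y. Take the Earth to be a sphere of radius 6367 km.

Great circle: cos σ = sin φ₁ sin φ₂ + cos φ₁ cos φ₂ cos Δλ,  σ = 0.6366 rad → d_gc = 4053.0 km
Rhumb line: Δψ = +0.4678, q = Δφ/Δψ = 0.6219, d_rh = R√(Δφ²+q²Δλ²) = 4147.4 km
Excess = 4147.4 − 4053.0 = 94.4 ≈ 94 km

94 km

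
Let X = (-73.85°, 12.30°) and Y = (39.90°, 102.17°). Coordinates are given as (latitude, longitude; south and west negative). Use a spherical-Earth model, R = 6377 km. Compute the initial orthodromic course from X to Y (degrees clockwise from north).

76.8°

N = sin Δλ·cos φ₂ = +0.7672;  D = cos φ₁ sin φ₂ − sin φ₁ cos φ₂ cos Δλ = +0.1801
initial course = atan2(N, D) = 76.79°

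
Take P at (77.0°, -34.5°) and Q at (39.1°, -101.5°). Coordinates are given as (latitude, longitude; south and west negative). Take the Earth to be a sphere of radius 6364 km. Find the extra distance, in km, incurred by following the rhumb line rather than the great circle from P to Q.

Great circle: cos σ = sin φ₁ sin φ₂ + cos φ₁ cos φ₂ cos Δλ,  σ = 0.8193 rad → d_gc = 5214.12 km
Rhumb line: Δψ = -1.4296, q = Δφ/Δψ = 0.4627, d_rh = R√(Δφ²+q²Δλ²) = 5438.59 km
Excess = 5438.59 − 5214.12 = 224.47 ≈ 224 km

224 km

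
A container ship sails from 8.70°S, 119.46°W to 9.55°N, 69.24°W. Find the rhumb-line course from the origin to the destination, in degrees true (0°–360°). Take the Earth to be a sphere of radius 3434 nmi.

Meridional parts: M(φ₁)=-0.1524, M(φ₂)=+0.1675 → ΔM = +0.3199;  Δλ = +0.8765 rad
tan C = Δλ / ΔM = +2.7400 → C = 69.95°

70.0°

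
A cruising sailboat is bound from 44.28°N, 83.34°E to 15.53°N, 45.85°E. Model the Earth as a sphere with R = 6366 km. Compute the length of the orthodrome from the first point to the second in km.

4750 km

cos σ = sin φ₁ sin φ₂ + cos φ₁ cos φ₂ cos Δλ
      = sin(44.28°)sin(15.53°) + cos(44.28°)cos(15.53°)cos(-37.49°) = 0.7343
σ = 42.756° → d = Rσ = 6366·0.74623 = 4750 km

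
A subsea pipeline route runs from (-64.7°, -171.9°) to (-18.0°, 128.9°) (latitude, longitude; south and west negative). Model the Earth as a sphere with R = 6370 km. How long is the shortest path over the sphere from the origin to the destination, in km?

Haversine: a = sin²(Δφ/2)+cos φ₁ cos φ₂ sin²(Δλ/2) = 0.25625;  σ = 2·atan2(√a,√(1−a))
σ = 60.824° → d = Rσ = 6370·1.06158 = 6762 km

6762 km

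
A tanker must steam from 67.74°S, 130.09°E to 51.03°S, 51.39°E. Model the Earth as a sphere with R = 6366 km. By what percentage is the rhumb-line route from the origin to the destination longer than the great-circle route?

6.4%

Great circle: σ = 0.6979 rad → d_gc = Rσ = 4442.6 km
Rhumb: Δφ = +0.2916, Δλ = -1.3736, Δψ = +0.5869, q = Δφ/Δψ = 0.4969 → d_rh = R√(Δφ²+q²Δλ²) = 4725.0 km
Excess = (4725.0 − 4442.6) / 4442.6 = 282.4 / 4442.6 = 6.36% ≈ 6.4%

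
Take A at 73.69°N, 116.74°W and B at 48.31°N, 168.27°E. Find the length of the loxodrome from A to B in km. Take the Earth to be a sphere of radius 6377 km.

Rhumb course C = atan2(Δλ, Δψ) with Δψ = ln[tan(π/4+φ₂/2)/tan(π/4+φ₁/2)] = -0.9772, Δλ = -1.3088 → C = 233.25°
d = R·|Δφ| / |cos C| = 6377·0.44296 / 0.59828 = 4722 km

4722 km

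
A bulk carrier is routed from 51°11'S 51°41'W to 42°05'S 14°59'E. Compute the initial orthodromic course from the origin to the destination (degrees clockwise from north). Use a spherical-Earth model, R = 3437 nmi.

N = sin Δλ·cos φ₂ = +0.6815;  D = cos φ₁ sin φ₂ − sin φ₁ cos φ₂ cos Δλ = -0.1911
initial course = atan2(N, D) = 105.66°

105.7°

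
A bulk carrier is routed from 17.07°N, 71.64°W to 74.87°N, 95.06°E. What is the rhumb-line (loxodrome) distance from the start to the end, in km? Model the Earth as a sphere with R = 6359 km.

12625 km

Δψ = ln[tan(π/4+φ₂/2)/tan(π/4+φ₁/2)] = +1.7164;  Δφ = +1.0088 rad,  Δλ = +2.9095 rad
q = Δφ/Δψ = 0.5877
d = R·√(Δφ² + q²Δλ²) = 6359·1.98538 = 12625 km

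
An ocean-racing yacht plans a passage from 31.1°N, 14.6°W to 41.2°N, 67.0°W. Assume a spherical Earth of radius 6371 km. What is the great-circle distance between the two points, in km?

4763 km

cos σ = sin φ₁ sin φ₂ + cos φ₁ cos φ₂ cos Δλ
      = sin(31.10°)sin(41.20°) + cos(31.10°)cos(41.20°)cos(-52.40°) = 0.7333
σ = 42.834° → d = Rσ = 6371·0.74759 = 4763 km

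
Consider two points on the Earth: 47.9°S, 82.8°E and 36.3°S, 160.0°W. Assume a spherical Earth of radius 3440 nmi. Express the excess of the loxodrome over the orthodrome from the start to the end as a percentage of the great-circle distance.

Great circle: σ = 1.3773 rad → d_gc = Rσ = 4737.9 nmi
Rhumb: Δφ = +0.2025, Δλ = +2.0455, Δψ = +0.2741, q = Δφ/Δψ = 0.7386 → d_rh = R√(Δφ²+q²Δλ²) = 5243.9 nmi
Excess = (5243.9 − 4737.9) / 4737.9 = 506.0 / 4737.9 = 10.68% ≈ 10.7%

10.7%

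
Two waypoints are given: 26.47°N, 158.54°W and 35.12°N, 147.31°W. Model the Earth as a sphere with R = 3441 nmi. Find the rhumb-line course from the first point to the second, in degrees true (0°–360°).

48.1°

Meridional parts: M(φ₁)=+0.4794, M(φ₂)=+0.6554 → ΔM = +0.1760;  Δλ = +0.1960 rad
tan C = Δλ / ΔM = +1.1134 → C = 48.07°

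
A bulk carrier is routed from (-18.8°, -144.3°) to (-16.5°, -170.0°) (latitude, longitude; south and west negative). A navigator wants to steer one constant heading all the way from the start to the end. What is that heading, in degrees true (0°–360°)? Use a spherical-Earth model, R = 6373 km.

275.4°

Δψ = ln[tan(π/4+φ₂/2)/tan(π/4+φ₁/2)] = +0.0421
Δλ = -0.4485 rad (taken the short way round)
course = atan2(Δλ, Δψ) = 275.37°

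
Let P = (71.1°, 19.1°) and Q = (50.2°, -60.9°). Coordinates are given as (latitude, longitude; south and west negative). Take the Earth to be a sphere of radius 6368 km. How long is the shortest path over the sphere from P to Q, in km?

cos σ = sin φ₁ sin φ₂ + cos φ₁ cos φ₂ cos Δλ
      = sin(71.10°)sin(50.20°) + cos(71.10°)cos(50.20°)cos(-80.00°) = 0.7629
σ = 40.282° → d = Rσ = 6368·0.70306 = 4477 km

4477 km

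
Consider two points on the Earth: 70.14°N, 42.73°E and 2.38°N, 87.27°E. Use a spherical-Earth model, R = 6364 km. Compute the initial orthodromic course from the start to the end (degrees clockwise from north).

133.1°

θ = atan2( sin Δλ·cos φ₂ ,  cos φ₁ sin φ₂ − sin φ₁ cos φ₂ cos Δλ )
  = atan2(+0.7008, -0.6557) = 133.09°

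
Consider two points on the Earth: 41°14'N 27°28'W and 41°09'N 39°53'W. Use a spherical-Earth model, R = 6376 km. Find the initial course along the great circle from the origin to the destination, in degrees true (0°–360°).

273.6°

θ = atan2( sin Δλ·cos φ₂ ,  cos φ₁ sin φ₂ − sin φ₁ cos φ₂ cos Δλ )
  = atan2(-0.1619, +0.0102) = 273.59°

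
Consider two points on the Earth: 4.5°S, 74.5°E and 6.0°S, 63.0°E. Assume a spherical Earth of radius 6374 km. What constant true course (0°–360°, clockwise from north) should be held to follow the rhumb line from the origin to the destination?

Δψ = ln[tan(π/4+φ₂/2)/tan(π/4+φ₁/2)] = -0.0263
Δλ = -0.2007 rad (taken the short way round)
course = atan2(Δλ, Δψ) = 262.54°

262.5°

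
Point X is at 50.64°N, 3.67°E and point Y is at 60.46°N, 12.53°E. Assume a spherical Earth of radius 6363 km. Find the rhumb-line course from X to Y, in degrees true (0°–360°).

26.9°

Δψ = ln[tan(π/4+φ₂/2)/tan(π/4+φ₁/2)] = +0.3049
Δλ = +0.1546 rad (taken the short way round)
course = atan2(Δλ, Δψ) = 26.89°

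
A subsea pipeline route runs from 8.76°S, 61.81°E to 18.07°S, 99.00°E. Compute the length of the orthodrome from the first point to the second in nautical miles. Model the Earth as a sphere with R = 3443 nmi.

2240 nmi

cos σ = sin φ₁ sin φ₂ + cos φ₁ cos φ₂ cos Δλ
      = sin(-8.76°)sin(-18.07°) + cos(-8.76°)cos(-18.07°)cos(37.19°) = 0.7957
σ = 37.274° → d = Rσ = 3443·0.65055 = 2240 nmi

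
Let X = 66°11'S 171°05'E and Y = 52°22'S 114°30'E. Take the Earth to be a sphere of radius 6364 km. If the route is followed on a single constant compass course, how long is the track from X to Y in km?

3512 km

Δψ = ln[tan(π/4+φ₂/2)/tan(π/4+φ₁/2)] = +0.4798;  Δφ = +0.2411 rad,  Δλ = -0.9876 rad
q = Δφ/Δψ = 0.5026
d = R·√(Δφ² + q²Δλ²) = 6364·0.55179 = 3512 km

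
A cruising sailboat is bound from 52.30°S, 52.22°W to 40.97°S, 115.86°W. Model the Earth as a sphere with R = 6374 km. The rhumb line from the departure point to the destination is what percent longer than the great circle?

2.9%

Great circle: σ = 0.7615 rad → d_gc = Rσ = 4853.90 km
Rhumb: Δφ = +0.1977, Δλ = -1.1107, Δψ = +0.2895, q = Δφ/Δψ = 0.6830 → d_rh = R√(Δφ²+q²Δλ²) = 4997.06 km
Excess = (4997.06 − 4853.90) / 4853.90 = 143.16 / 4853.90 = 2.949% ≈ 2.9%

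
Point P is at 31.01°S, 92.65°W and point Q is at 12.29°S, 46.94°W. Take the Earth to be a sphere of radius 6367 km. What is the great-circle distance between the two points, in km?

5114 km

cos σ = sin φ₁ sin φ₂ + cos φ₁ cos φ₂ cos Δλ
      = sin(-31.01°)sin(-12.29°) + cos(-31.01°)cos(-12.29°)cos(45.71°) = 0.6944
σ = 46.018° → d = Rσ = 6367·0.80316 = 5114 km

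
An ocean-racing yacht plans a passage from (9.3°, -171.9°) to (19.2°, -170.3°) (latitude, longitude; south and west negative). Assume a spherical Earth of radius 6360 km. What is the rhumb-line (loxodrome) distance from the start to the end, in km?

1112 km

Δψ = ln[tan(π/4+φ₂/2)/tan(π/4+φ₁/2)] = +0.1785;  Δφ = +0.1728 rad,  Δλ = +0.0279 rad
q = Δφ/Δψ = 0.9679
d = R·√(Δφ² + q²Δλ²) = 6360·0.17489 = 1112 km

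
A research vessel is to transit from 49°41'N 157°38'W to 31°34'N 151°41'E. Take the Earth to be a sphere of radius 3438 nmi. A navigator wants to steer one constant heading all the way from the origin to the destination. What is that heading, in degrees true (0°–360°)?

244.6°

Meridional parts: M(φ₁)=+1.0021, M(φ₂)=+0.5811 → ΔM = -0.4210;  Δλ = -0.8846 rad
tan C = Δλ / ΔM = +2.1013 → C = 244.55°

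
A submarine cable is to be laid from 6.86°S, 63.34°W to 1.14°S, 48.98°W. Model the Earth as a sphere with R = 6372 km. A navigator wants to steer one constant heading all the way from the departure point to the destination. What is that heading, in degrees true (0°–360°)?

Meridional parts: M(φ₁)=-0.1200, M(φ₂)=-0.0199 → ΔM = +0.1001;  Δλ = +0.2506 rad
tan C = Δλ / ΔM = +2.5033 → C = 68.22°

68.2°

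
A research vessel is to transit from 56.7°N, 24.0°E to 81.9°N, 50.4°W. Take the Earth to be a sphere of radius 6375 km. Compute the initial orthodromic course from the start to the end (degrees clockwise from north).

345.2°

N = sin Δλ·cos φ₂ = -0.1357;  D = cos φ₁ sin φ₂ − sin φ₁ cos φ₂ cos Δλ = +0.5119
initial course = atan2(N, D) = 345.15°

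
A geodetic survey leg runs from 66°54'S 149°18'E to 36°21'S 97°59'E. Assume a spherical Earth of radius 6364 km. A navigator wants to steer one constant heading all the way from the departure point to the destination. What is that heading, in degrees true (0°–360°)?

Meridional parts: M(φ₁)=-1.5879, M(φ₂)=-0.6818 → ΔM = +0.9060;  Δλ = -0.8956 rad
tan C = Δλ / ΔM = -0.9885 → C = 315.33°

315.3°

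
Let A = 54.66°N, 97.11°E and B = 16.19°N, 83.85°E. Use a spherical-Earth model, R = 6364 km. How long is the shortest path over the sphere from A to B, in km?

4422 km

Haversine: a = sin²(Δφ/2)+cos φ₁ cos φ₂ sin²(Δλ/2) = 0.11594;  σ = 2·atan2(√a,√(1−a))
σ = 39.814° → d = Rσ = 6364·0.69489 = 4422 km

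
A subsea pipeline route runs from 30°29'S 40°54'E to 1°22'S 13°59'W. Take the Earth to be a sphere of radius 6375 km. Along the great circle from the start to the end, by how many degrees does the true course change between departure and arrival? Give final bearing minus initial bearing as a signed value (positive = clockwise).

+16.7°

Initial bearing θ₁ = atan2(sin Δλ cos φ₂, cos φ₁ sin φ₂ − sin φ₁ cos φ₂ cos Δλ) = 288.35°
Final bearing θ₂ = (initial bearing from the destination back to the start) + 180° = 305.09°
Δθ = θ₂ − θ₁ = +16.7°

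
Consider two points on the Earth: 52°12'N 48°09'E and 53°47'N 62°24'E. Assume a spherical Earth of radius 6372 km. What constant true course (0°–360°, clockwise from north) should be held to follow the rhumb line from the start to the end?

79.5°

Meridional parts: M(φ₁)=+1.0718, M(φ₂)=+1.1178 → ΔM = +0.0459;  Δλ = +0.2487 rad
tan C = Δλ / ΔM = +5.4166 → C = 79.54°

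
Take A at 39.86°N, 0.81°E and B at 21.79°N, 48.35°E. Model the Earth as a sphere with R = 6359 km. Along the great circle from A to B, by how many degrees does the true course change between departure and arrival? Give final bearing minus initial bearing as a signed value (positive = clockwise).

+25.7°

At departure: θ₁ = atan2(sin Δλ cos φ₂, cos φ₁ sin φ₂ − sin φ₁ cos φ₂ cos Δλ) = 99.68°
At arrival: θ₂ = atan2(sin Δλ cos φ₁, −cos φ₂ sin φ₁ + sin φ₂ cos φ₁ cos Δλ) = 125.42°
Δθ = θ₂ − θ₁ = +25.7°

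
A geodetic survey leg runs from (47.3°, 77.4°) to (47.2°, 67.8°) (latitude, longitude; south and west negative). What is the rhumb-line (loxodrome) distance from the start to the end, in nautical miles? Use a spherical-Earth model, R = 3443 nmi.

Δψ = ln[tan(π/4+φ₂/2)/tan(π/4+φ₁/2)] = -0.0026;  Δφ = -0.0017 rad,  Δλ = -0.1676 rad
q = Δφ/Δψ = 0.6788
d = R·√(Δφ² + q²Δλ²) = 3443·0.11375 = 392 nmi

392 nmi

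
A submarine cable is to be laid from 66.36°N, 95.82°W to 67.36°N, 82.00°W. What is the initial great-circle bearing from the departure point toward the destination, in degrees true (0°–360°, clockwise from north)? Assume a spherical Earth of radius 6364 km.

N = sin Δλ·cos φ₂ = +0.0920;  D = cos φ₁ sin φ₂ − sin φ₁ cos φ₂ cos Δλ = +0.0277
initial course = atan2(N, D) = 73.26°

73.3°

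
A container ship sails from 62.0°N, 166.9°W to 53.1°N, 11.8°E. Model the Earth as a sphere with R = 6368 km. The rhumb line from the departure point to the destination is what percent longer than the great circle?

Great circle: σ = 1.1326 rad → d_gc = Rσ = 7212.6 km
Rhumb: Δφ = -0.1553, Δλ = +3.1189, Δψ = -0.2912, q = Δφ/Δψ = 0.5333 → d_rh = R√(Δφ²+q²Δλ²) = 10638.8 km
Excess = (10638.8 − 7212.6) / 7212.6 = 3426.2 / 7212.6 = 47.50% ≈ 47.5%

47.5%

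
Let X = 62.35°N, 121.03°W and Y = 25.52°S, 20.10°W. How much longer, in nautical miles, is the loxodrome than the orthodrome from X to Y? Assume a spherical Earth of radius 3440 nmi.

Great circle: cos σ = sin φ₁ sin φ₂ + cos φ₁ cos φ₂ cos Δλ,  σ = 2.0500 rad → d_gc = 7051.8 nmi
Rhumb line: Δψ = -1.8630, q = Δφ/Δψ = 0.8232, d_rh = R√(Δφ²+q²Δλ²) = 7260.7 nmi
Excess = 7260.7 − 7051.8 = 208.9 ≈ 209 nmi

209 nmi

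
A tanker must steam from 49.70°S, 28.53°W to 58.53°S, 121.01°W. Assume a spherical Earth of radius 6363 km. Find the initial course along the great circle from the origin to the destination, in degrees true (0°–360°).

N = sin Δλ·cos φ₂ = -0.5216;  D = cos φ₁ sin φ₂ − sin φ₁ cos φ₂ cos Δλ = -0.5689
initial course = atan2(N, D) = 222.52°

222.5°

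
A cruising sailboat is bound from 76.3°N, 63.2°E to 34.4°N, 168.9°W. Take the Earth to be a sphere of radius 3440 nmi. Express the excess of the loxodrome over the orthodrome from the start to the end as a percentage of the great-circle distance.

Great circle: σ = 1.1276 rad → d_gc = Rσ = 3878.9 nmi
Rhumb: Δφ = -0.7313, Δλ = +2.2323, Δψ = -1.4791, q = Δφ/Δψ = 0.4944 → d_rh = R√(Δφ²+q²Δλ²) = 4554.5 nmi
Excess = (4554.5 − 3878.9) / 3878.9 = 675.6 / 3878.9 = 17.42% ≈ 17.4%

17.4%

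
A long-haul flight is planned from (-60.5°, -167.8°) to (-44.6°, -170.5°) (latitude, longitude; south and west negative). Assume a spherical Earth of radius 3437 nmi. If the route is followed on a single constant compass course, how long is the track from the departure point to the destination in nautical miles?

Δψ = ln[tan(π/4+φ₂/2)/tan(π/4+φ₁/2)] = +0.4630;  Δφ = +0.2775 rad,  Δλ = -0.0471 rad
q = Δφ/Δψ = 0.5994
d = R·√(Δφ² + q²Δλ²) = 3437·0.27894 = 959 nmi

959 nmi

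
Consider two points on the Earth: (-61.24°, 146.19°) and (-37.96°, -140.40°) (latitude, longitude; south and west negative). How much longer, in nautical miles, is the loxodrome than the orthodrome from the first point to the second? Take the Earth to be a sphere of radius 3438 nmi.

Great circle: cos σ = sin φ₁ sin φ₂ + cos φ₁ cos φ₂ cos Δλ,  σ = 0.8664 rad → d_gc = 2978.8 nmi
Rhumb line: Δψ = +0.6440, q = Δφ/Δψ = 0.6309, d_rh = R√(Δφ²+q²Δλ²) = 3110.6 nmi
Excess = 3110.6 − 2978.8 = 131.8 ≈ 132 nmi

132 nmi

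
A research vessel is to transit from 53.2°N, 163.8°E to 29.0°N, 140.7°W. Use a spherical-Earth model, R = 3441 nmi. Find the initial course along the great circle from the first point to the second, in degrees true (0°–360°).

98.4°

N = sin Δλ·cos φ₂ = +0.7208;  D = cos φ₁ sin φ₂ − sin φ₁ cos φ₂ cos Δλ = -0.1063
initial course = atan2(N, D) = 98.39°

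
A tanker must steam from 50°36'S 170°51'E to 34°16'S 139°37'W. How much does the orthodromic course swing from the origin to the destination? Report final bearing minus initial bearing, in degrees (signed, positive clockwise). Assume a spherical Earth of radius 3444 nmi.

-34.9°

At departure: θ₁ = atan2(sin Δλ cos φ₂, cos φ₁ sin φ₂ − sin φ₁ cos φ₂ cos Δλ) = 84.81°
At arrival: θ₂ = atan2(sin Δλ cos φ₁, −cos φ₂ sin φ₁ + sin φ₂ cos φ₁ cos Δλ) = 49.90°
Δθ = θ₂ − θ₁ = -34.9°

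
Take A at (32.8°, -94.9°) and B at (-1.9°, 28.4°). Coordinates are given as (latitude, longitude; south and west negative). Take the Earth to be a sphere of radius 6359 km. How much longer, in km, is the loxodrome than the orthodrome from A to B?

349 km

Great circle: cos σ = sin φ₁ sin φ₂ + cos φ₁ cos φ₂ cos Δλ,  σ = 2.0705 rad → d_gc = 13166.5 km
Rhumb line: Δψ = -0.6397, q = Δφ/Δψ = 0.9467, d_rh = R√(Δφ²+q²Δλ²) = 13515.2 km
Excess = 13515.2 − 13166.5 = 348.7 ≈ 349 km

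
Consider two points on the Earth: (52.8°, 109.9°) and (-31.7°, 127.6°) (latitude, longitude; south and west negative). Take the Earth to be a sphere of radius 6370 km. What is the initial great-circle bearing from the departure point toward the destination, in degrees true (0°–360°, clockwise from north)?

N = sin Δλ·cos φ₂ = +0.2587;  D = cos φ₁ sin φ₂ − sin φ₁ cos φ₂ cos Δλ = -0.9633
initial course = atan2(N, D) = 164.97°

165.0°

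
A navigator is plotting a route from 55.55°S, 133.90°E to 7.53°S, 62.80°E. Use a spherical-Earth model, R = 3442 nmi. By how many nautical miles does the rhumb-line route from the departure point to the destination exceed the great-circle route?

Great circle: cos σ = sin φ₁ sin φ₂ + cos φ₁ cos φ₂ cos Δλ,  σ = 1.2769 rad → d_gc = 4395.0 nmi
Rhumb line: Δψ = +1.0393, q = Δφ/Δψ = 0.8064, d_rh = R√(Δφ²+q²Δλ²) = 4492.9 nmi
Excess = 4492.9 − 4395.0 = 97.9 ≈ 98 nmi

98 nmi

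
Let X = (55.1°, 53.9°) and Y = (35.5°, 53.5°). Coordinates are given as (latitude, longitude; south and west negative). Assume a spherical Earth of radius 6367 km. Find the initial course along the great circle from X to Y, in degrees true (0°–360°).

181.0°

N = sin Δλ·cos φ₂ = -0.0057;  D = cos φ₁ sin φ₂ − sin φ₁ cos φ₂ cos Δλ = -0.3354
initial course = atan2(N, D) = 180.97°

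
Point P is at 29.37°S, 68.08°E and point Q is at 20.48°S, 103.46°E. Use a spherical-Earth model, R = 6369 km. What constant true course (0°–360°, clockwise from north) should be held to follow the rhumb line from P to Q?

Δψ = ln[tan(π/4+φ₂/2)/tan(π/4+φ₁/2)] = +0.1713
Δλ = +0.6175 rad (taken the short way round)
course = atan2(Δλ, Δψ) = 74.49°

74.5°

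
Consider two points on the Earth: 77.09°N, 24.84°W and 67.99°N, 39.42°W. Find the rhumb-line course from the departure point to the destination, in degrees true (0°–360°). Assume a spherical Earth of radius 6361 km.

205.2°

Δψ = ln[tan(π/4+φ₂/2)/tan(π/4+φ₁/2)] = -0.5417
Δλ = -0.2545 rad (taken the short way round)
course = atan2(Δλ, Δψ) = 205.16°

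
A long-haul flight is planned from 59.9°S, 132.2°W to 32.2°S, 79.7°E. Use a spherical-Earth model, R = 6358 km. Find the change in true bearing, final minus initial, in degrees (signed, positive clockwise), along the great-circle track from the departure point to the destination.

+137.8°

Initial bearing θ₁ = atan2(sin Δλ cos φ₂, cos φ₁ sin φ₂ − sin φ₁ cos φ₂ cos Δλ) = 206.71°
Final bearing θ₂ = (initial bearing from the destination back to the start) + 180° = 344.55°
Δθ = θ₂ − θ₁ = +137.8°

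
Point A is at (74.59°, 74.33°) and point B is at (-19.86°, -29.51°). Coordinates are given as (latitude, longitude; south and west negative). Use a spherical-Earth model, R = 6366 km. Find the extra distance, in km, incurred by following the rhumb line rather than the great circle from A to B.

Great circle: cos σ = sin φ₁ sin φ₂ + cos φ₁ cos φ₂ cos Δλ,  σ = 1.9685 rad → d_gc = 12531.4 km
Rhumb line: Δψ = -2.3541, q = Δφ/Δψ = 0.7003, d_rh = R√(Δφ²+q²Δλ²) = 13243.8 km
Excess = 13243.8 − 12531.4 = 712.4 ≈ 712 km

712 km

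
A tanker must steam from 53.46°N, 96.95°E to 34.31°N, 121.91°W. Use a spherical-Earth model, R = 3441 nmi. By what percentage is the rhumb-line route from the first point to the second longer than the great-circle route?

Great circle: σ = 1.5008 rad → d_gc = Rσ = 5164.3 nmi
Rhumb: Δφ = -0.3342, Δλ = +2.4634, Δψ = -0.4700, q = Δφ/Δψ = 0.7111 → d_rh = R√(Δφ²+q²Δλ²) = 6135.9 nmi
Excess = (6135.9 − 5164.3) / 5164.3 = 971.6 / 5164.3 = 18.81% ≈ 18.8%

18.8%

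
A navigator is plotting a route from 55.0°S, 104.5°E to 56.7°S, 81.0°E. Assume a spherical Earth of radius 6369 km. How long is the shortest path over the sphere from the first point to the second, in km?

1471 km

cos σ = sin φ₁ sin φ₂ + cos φ₁ cos φ₂ cos Δλ
      = sin(-55.00°)sin(-56.70°) + cos(-55.00°)cos(-56.70°)cos(-23.50°) = 0.9734
σ = 13.234° → d = Rσ = 6369·0.23098 = 1471 km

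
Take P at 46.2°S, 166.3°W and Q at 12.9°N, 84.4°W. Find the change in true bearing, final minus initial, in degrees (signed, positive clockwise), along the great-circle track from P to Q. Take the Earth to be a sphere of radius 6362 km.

At departure: θ₁ = atan2(sin Δλ cos φ₂, cos φ₁ sin φ₂ − sin φ₁ cos φ₂ cos Δλ) = 75.27°
At arrival: θ₂ = atan2(sin Δλ cos φ₁, −cos φ₂ sin φ₁ + sin φ₂ cos φ₁ cos Δλ) = 43.37°
Δθ = θ₂ − θ₁ = -31.9°

-31.9°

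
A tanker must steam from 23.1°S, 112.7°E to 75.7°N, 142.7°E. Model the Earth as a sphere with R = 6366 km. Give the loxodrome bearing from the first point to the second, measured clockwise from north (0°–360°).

Meridional parts: M(φ₁)=-0.4146, M(φ₂)=+2.0759 → ΔM = +2.4905;  Δλ = +0.5236 rad
tan C = Δλ / ΔM = +0.2102 → C = 11.87°

11.9°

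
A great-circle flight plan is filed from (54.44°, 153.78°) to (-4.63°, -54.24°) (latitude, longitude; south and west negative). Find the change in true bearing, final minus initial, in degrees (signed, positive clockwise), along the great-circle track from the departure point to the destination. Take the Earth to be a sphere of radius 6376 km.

At departure: θ₁ = atan2(sin Δλ cos φ₂, cos φ₁ sin φ₂ − sin φ₁ cos φ₂ cos Δλ) = 34.99°
At arrival: θ₂ = atan2(sin Δλ cos φ₁, −cos φ₂ sin φ₁ + sin φ₂ cos φ₁ cos Δλ) = 160.45°
Δθ = θ₂ − θ₁ = +125.5°

+125.5°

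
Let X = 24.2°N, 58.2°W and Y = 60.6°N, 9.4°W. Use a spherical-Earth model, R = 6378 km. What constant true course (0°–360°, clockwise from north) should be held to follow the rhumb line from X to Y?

Δψ = ln[tan(π/4+φ₂/2)/tan(π/4+φ₁/2)] = +0.9026
Δλ = +0.8517 rad (taken the short way round)
course = atan2(Δλ, Δψ) = 43.34°

43.3°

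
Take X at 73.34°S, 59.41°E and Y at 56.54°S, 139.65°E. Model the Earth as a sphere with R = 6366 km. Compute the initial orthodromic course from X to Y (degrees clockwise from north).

105.4°

N = sin Δλ·cos φ₂ = +0.5434;  D = cos φ₁ sin φ₂ − sin φ₁ cos φ₂ cos Δλ = -0.1496
initial course = atan2(N, D) = 105.40°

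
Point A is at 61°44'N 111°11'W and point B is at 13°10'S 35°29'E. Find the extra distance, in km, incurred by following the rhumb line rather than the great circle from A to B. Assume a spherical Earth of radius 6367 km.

Great circle: cos σ = sin φ₁ sin φ₂ + cos φ₁ cos φ₂ cos Δλ,  σ = 2.1968 rad → d_gc = 13986.8 km
Rhumb line: Δψ = -1.6110, q = Δφ/Δψ = 0.8115, d_rh = R√(Δφ²+q²Δλ²) = 15626.7 km
Excess = 15626.7 − 13986.8 = 1639.9 ≈ 1640 km

1640 km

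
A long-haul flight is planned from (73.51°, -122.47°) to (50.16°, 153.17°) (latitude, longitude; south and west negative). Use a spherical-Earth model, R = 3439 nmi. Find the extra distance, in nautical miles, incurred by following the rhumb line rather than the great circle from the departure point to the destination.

Great circle: cos σ = sin φ₁ sin φ₂ + cos φ₁ cos φ₂ cos Δλ,  σ = 0.7165 rad → d_gc = 2464.0 nmi
Rhumb line: Δψ = -0.9166, q = Δφ/Δψ = 0.4446, d_rh = R√(Δφ²+q²Δλ²) = 2651.8 nmi
Excess = 2651.8 − 2464.0 = 187.8 ≈ 188 nmi

188 nmi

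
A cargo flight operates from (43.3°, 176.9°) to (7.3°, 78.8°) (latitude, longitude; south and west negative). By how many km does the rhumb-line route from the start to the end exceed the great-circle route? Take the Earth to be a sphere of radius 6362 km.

Great circle: cos σ = sin φ₁ sin φ₂ + cos φ₁ cos φ₂ cos Δλ,  σ = 1.5854 rad → d_gc = 10086.1 km
Rhumb line: Δψ = -0.7123, q = Δφ/Δψ = 0.8821, d_rh = R√(Δφ²+q²Δλ²) = 10407.3 km
Excess = 10407.3 − 10086.1 = 321.2 ≈ 321 km

321 km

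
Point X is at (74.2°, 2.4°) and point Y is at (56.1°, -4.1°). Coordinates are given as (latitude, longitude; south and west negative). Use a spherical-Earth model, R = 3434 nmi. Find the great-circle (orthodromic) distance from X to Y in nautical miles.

1096 nmi

cos σ = sin φ₁ sin φ₂ + cos φ₁ cos φ₂ cos Δλ
      = sin(74.20°)sin(56.10°) + cos(74.20°)cos(56.10°)cos(-6.50°) = 0.9495
σ = 18.279° → d = Rσ = 3434·0.31903 = 1096 nmi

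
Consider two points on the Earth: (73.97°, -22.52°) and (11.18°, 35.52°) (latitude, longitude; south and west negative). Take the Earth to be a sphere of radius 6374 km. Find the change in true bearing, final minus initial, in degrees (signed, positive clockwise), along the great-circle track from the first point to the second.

+47.5°

Initial bearing θ₁ = atan2(sin Δλ cos φ₂, cos φ₁ sin φ₂ − sin φ₁ cos φ₂ cos Δλ) = 118.16°
Final bearing θ₂ = (initial bearing from the destination back to the start) + 180° = 165.63°
Δθ = θ₂ − θ₁ = +47.5°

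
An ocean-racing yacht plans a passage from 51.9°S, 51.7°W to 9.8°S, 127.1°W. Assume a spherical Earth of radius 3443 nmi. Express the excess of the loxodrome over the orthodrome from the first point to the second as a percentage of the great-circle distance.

2.4%

Great circle: σ = 1.2795 rad → d_gc = Rσ = 4405.3 nmi
Rhumb: Δφ = +0.7348, Δλ = -1.3160, Δψ = +0.8914, q = Δφ/Δψ = 0.8243 → d_rh = R√(Δφ²+q²Δλ²) = 4510.9 nmi
Excess = (4510.9 − 4405.3) / 4405.3 = 105.6 / 4405.3 = 2.40% ≈ 2.4%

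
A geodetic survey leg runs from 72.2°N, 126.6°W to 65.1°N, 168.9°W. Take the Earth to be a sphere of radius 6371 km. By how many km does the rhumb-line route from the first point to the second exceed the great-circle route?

37 km

Great circle: cos σ = sin φ₁ sin φ₂ + cos φ₁ cos φ₂ cos Δλ,  σ = 0.2880 rad → d_gc = 1834.7 km
Rhumb line: Δψ = -0.3435, q = Δφ/Δψ = 0.3608, d_rh = R√(Δφ²+q²Δλ²) = 1871.5 km
Excess = 1871.5 − 1834.7 = 36.8 ≈ 37 km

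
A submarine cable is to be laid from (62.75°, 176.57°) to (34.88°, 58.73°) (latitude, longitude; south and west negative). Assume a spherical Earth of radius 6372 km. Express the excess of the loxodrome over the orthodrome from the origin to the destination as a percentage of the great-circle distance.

13.1%

Great circle: σ = 1.2313 rad → d_gc = Rσ = 7846.1 km
Rhumb: Δφ = -0.4864, Δλ = -2.0567, Δψ = -0.7669, q = Δφ/Δψ = 0.6342 → d_rh = R√(Δφ²+q²Δλ²) = 8871.0 km
Excess = (8871.0 − 7846.1) / 7846.1 = 1024.9 / 7846.1 = 13.06% ≈ 13.1%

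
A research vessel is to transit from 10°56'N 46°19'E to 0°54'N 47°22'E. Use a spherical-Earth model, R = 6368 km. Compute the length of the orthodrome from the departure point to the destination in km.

cos σ = sin φ₁ sin φ₂ + cos φ₁ cos φ₂ cos Δλ
      = sin(10.93°)sin(0.90°) + cos(10.93°)cos(0.90°)cos(1.05°) = 0.9845
σ = 10.087° → d = Rσ = 6368·0.17606 = 1121 km

1121 km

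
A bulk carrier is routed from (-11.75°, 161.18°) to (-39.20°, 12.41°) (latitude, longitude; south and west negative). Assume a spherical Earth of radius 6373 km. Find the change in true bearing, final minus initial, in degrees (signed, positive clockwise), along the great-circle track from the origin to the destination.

+115.5°

At departure: θ₁ = atan2(sin Δλ cos φ₂, cos φ₁ sin φ₂ − sin φ₁ cos φ₂ cos Δλ) = 208.06°
At arrival: θ₂ = atan2(sin Δλ cos φ₁, −cos φ₂ sin φ₁ + sin φ₂ cos φ₁ cos Δλ) = 323.54°
Δθ = θ₂ − θ₁ = +115.5°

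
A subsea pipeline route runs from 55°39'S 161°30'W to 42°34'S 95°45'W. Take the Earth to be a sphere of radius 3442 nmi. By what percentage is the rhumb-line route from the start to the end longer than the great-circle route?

3.4%

Great circle: σ = 0.7537 rad → d_gc = Rσ = 2594.3 nmi
Rhumb: Δφ = +0.2283, Δλ = +1.1476, Δψ = +0.3516, q = Δφ/Δψ = 0.6494 → d_rh = R√(Δφ²+q²Δλ²) = 2682.7 nmi
Excess = (2682.7 − 2594.3) / 2594.3 = 88.4 / 2594.3 = 3.41% ≈ 3.4%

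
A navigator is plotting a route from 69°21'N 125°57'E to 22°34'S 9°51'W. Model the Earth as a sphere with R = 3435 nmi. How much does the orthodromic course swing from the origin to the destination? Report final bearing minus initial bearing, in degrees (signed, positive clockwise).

Initial bearing θ₁ = atan2(sin Δλ cos φ₂, cos φ₁ sin φ₂ − sin φ₁ cos φ₂ cos Δλ) = 306.94°
Final bearing θ₂ = (initial bearing from the destination back to the start) + 180° = 197.77°
Δθ = θ₂ − θ₁ = -109.2°

-109.2°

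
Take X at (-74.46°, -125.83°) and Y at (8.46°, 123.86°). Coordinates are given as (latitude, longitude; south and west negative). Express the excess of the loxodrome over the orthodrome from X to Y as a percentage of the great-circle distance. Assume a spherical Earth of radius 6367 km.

Great circle: σ = 1.8067 rad → d_gc = Rσ = 11503.3 km
Rhumb: Δφ = +1.4472, Δλ = -1.9253, Δψ = +2.1400, q = Δφ/Δψ = 0.6763 → d_rh = R√(Δφ²+q²Δλ²) = 12394.8 km
Excess = (12394.8 − 11503.3) / 11503.3 = 891.5 / 11503.3 = 7.74995% ≈ 7.7%

7.7%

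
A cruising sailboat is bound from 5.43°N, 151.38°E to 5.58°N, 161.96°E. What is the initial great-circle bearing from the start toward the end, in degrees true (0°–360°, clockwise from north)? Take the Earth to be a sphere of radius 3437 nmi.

θ = atan2( sin Δλ·cos φ₂ ,  cos φ₁ sin φ₂ − sin φ₁ cos φ₂ cos Δλ )
  = atan2(+0.1827, +0.0042) = 88.68°

88.7°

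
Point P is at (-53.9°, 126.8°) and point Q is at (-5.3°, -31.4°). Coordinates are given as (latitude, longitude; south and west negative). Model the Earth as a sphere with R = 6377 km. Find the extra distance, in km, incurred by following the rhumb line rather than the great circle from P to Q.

Great circle: cos σ = sin φ₁ sin φ₂ + cos φ₁ cos φ₂ cos Δλ,  σ = 2.0602 rad → d_gc = 13137.8 km
Rhumb line: Δψ = +1.0286, q = Δφ/Δψ = 0.8247, d_rh = R√(Δφ²+q²Δλ²) = 15495.2 km
Excess = 15495.2 − 13137.8 = 2357.4 ≈ 2357 km

2357 km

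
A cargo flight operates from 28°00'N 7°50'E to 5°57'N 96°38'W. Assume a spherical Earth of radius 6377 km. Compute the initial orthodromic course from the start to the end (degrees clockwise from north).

282.2°

N = sin Δλ·cos φ₂ = -0.9631;  D = cos φ₁ sin φ₂ − sin φ₁ cos φ₂ cos Δλ = +0.2082
initial course = atan2(N, D) = 282.20°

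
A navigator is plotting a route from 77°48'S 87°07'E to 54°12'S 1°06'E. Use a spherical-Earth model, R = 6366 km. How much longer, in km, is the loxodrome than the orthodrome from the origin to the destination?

338 km

Great circle: cos σ = sin φ₁ sin φ₂ + cos φ₁ cos φ₂ cos Δλ,  σ = 0.6413 rad → d_gc = 4082.4 km
Rhumb line: Δψ = +1.1060, q = Δφ/Δψ = 0.3724, d_rh = R√(Δφ²+q²Δλ²) = 4420.8 km
Excess = 4420.8 − 4082.4 = 338.4 ≈ 338 km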